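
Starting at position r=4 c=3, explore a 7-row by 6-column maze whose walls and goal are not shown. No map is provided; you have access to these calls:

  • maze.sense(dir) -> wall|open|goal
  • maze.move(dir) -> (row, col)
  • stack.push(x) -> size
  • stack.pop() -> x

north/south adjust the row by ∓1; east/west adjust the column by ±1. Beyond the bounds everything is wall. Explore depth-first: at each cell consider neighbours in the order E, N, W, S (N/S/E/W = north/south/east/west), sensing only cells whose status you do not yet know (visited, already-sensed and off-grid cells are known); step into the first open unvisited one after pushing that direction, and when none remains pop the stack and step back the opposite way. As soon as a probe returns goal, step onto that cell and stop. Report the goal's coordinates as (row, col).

Step: sense[dir: east]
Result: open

Step: push[x: east]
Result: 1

Step: move[dir: east]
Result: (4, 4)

Step: sense[dir: east]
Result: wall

Step: sense[dir: north]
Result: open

Step: push[x: north]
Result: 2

Step: move[dir: north]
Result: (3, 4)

Step: sense[dir: east]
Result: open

Step: push[x: east]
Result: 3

Step: move[dir: east]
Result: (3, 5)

Step: sense[dir: north]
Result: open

Step: push[x: north]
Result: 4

Step: move[dir: north]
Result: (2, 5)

Step: sense[dir: north]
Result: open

Step: push[x: north]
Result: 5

Step: move[dir: north]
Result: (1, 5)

Step: sense[dir: north]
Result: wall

Step: sense[dir: west]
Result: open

Step: push[x: west]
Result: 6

Step: move[dir: west]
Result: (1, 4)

Step: sense[dir: north]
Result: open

Step: push[x: north]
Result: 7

Step: move[dir: north]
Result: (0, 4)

Step: sense[dir: west]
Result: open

Step: push[x: west]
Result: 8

Step: move[dir: west]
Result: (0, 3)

Step: sense[dir: west]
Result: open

Step: push[x: west]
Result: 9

Step: move[dir: west]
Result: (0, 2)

Step: sense[dir: west]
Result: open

Step: push[x: west]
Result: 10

Step: move[dir: west]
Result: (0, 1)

Step: sense[dir: west]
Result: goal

Step: move[dir: west]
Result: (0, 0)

Answer: (0, 0)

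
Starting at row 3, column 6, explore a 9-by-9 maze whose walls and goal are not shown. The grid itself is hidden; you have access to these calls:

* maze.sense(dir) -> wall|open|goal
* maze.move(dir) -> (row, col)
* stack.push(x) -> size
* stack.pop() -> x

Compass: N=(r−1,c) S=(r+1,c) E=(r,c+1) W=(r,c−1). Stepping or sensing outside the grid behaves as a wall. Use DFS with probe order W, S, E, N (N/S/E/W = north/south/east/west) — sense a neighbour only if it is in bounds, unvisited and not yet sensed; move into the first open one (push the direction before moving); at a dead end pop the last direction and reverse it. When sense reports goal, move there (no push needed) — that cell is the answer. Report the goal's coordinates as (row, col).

I try sense on dir=west, giving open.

I try push on x=west, → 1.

Then move on dir=west, and get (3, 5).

I call sense on dir=west, → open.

Next I call push on x=west, yielding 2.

Using move on dir=west, and observe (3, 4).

Now I run sense on dir=west, yielding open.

I use push on x=west, yielding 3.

Then move on dir=west, → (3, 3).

Calling sense on dir=west, which returns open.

Invoking push on x=west, : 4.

Then move on dir=west, which returns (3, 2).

I invoke sense on dir=west, → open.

I try push on x=west, giving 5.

I run move on dir=west, — result: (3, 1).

Next I call sense on dir=west, which returns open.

Calling push on x=west, → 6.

Calling move on dir=west, and observe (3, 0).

I run sense on dir=south, which returns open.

Next I call push on x=south, → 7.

I try move on dir=south, which returns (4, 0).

Now I run sense on dir=south, — result: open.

Next I call push on x=south, giving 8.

Now I run move on dir=south, : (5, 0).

I try sense on dir=south, which returns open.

I invoke push on x=south, → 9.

Then move on dir=south, — result: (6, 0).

Calling sense on dir=south, : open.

Then push on x=south, and get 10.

I invoke move on dir=south, and observe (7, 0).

Invoking sense on dir=south, and observe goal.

I use move on dir=south, which returns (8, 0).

Answer: (8, 0)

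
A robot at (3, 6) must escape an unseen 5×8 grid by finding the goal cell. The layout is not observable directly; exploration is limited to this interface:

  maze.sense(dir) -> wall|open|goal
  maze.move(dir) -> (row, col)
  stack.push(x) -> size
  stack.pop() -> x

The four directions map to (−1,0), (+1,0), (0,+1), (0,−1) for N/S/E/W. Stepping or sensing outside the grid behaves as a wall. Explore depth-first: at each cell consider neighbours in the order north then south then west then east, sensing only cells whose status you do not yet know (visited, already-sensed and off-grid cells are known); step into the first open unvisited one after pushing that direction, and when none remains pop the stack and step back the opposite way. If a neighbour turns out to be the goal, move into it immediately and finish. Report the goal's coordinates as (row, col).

> maze.sense dir: north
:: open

> stack.push x: north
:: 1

> maze.move dir: north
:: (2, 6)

> maze.sense dir: north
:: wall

> maze.sense dir: west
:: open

> stack.push x: west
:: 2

> maze.move dir: west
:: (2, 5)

> maze.sense dir: north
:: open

> stack.push x: north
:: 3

> maze.move dir: north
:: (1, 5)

> maze.sense dir: north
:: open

> stack.push x: north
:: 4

> maze.move dir: north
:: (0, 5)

> maze.sense dir: west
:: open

> stack.push x: west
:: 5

> maze.move dir: west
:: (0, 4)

> maze.sense dir: south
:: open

> stack.push x: south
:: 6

> maze.move dir: south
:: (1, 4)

> maze.sense dir: south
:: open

> stack.push x: south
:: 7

> maze.move dir: south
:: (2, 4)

> maze.sense dir: south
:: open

> stack.push x: south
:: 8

> maze.move dir: south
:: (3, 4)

> maze.sense dir: south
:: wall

> maze.sense dir: west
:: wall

> maze.sense dir: east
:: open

> stack.push x: east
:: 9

> maze.move dir: east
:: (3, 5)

> maze.sense dir: south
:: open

> stack.push x: south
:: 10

> maze.move dir: south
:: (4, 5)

> maze.sense dir: east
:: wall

> stack.pop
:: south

> maze.move dir: north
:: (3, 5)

> stack.pop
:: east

> maze.move dir: west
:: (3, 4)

> stack.pop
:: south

> maze.move dir: north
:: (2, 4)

> maze.sense dir: west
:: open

> stack.push x: west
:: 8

> maze.move dir: west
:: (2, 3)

> maze.sense dir: north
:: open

> stack.push x: north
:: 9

> maze.move dir: north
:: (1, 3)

> maze.sense dir: north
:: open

> stack.push x: north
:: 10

> maze.move dir: north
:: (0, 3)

> maze.sense dir: west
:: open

> stack.push x: west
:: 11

> maze.move dir: west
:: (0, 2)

> maze.sense dir: south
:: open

> stack.push x: south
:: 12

> maze.move dir: south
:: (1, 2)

> maze.sense dir: south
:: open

> stack.push x: south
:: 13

> maze.move dir: south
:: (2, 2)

> maze.sense dir: south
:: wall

> maze.sense dir: west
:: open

> stack.push x: west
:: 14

> maze.move dir: west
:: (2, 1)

> maze.sense dir: north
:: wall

> maze.sense dir: south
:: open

> stack.push x: south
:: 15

> maze.move dir: south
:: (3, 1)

> maze.sense dir: south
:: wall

> maze.sense dir: west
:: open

> stack.push x: west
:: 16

> maze.move dir: west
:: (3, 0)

> maze.sense dir: north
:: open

> stack.push x: north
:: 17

> maze.move dir: north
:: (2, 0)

> maze.sense dir: north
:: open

> stack.push x: north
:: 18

> maze.move dir: north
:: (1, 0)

> maze.sense dir: north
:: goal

> maze.move dir: north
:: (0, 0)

Answer: (0, 0)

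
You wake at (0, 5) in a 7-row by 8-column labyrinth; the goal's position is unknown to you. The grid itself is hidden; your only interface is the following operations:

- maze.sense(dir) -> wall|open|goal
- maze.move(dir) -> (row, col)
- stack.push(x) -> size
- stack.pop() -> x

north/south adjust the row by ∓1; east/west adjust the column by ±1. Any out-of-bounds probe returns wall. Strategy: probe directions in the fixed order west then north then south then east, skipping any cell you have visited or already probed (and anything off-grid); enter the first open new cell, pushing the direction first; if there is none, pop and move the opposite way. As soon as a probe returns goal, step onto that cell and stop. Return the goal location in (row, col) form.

[in] sense dir='west'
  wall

[in] sense dir='south'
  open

[in] push x='south'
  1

[in] move dir='south'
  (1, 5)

[in] sense dir='west'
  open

[in] push x='west'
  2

[in] move dir='west'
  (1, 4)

[in] sense dir='west'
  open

[in] push x='west'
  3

[in] move dir='west'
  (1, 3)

[in] sense dir='west'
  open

[in] push x='west'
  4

[in] move dir='west'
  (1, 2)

[in] sense dir='west'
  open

[in] push x='west'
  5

[in] move dir='west'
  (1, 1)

[in] sense dir='west'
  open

[in] push x='west'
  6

[in] move dir='west'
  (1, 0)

[in] sense dir='north'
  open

[in] push x='north'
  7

[in] move dir='north'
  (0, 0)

[in] sense dir='east'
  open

[in] push x='east'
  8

[in] move dir='east'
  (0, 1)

[in] sense dir='east'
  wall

[in] pop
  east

[in] move dir='west'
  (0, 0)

[in] pop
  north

[in] move dir='south'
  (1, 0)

[in] sense dir='south'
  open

[in] push x='south'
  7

[in] move dir='south'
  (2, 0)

[in] sense dir='south'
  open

[in] push x='south'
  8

[in] move dir='south'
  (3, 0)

[in] sense dir='south'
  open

[in] push x='south'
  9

[in] move dir='south'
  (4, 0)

[in] sense dir='south'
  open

[in] push x='south'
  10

[in] move dir='south'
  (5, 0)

[in] sense dir='south'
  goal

[in] move dir='south'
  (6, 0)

Answer: (6, 0)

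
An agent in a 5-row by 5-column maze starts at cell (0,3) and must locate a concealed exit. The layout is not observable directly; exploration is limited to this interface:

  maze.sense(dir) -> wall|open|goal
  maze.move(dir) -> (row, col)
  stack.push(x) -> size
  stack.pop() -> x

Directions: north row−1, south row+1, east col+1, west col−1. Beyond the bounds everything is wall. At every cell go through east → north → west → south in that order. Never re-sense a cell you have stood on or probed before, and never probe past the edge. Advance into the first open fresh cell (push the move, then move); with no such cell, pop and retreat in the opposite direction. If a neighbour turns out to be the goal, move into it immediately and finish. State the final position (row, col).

·→ maze.sense(dir: east)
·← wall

·→ maze.sense(dir: west)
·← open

·→ stack.push(x: west)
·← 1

·→ maze.move(dir: west)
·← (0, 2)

·→ maze.sense(dir: west)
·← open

·→ stack.push(x: west)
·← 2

·→ maze.move(dir: west)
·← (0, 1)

·→ maze.sense(dir: west)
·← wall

·→ maze.sense(dir: south)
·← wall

·→ stack.pop()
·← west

·→ maze.move(dir: east)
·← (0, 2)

·→ maze.sense(dir: south)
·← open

·→ stack.push(x: south)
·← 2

·→ maze.move(dir: south)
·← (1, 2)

·→ maze.sense(dir: east)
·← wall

·→ maze.sense(dir: south)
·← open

·→ stack.push(x: south)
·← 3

·→ maze.move(dir: south)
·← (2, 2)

·→ maze.sense(dir: east)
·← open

·→ stack.push(x: east)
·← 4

·→ maze.move(dir: east)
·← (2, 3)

·→ maze.sense(dir: east)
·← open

·→ stack.push(x: east)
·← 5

·→ maze.move(dir: east)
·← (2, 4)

·→ maze.sense(dir: north)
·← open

·→ stack.push(x: north)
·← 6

·→ maze.move(dir: north)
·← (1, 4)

·→ stack.pop()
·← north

·→ maze.move(dir: south)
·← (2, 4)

·→ maze.sense(dir: south)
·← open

·→ stack.push(x: south)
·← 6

·→ maze.move(dir: south)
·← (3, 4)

·→ maze.sense(dir: west)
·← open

·→ stack.push(x: west)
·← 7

·→ maze.move(dir: west)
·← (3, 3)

·→ maze.sense(dir: west)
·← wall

·→ maze.sense(dir: south)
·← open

·→ stack.push(x: south)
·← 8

·→ maze.move(dir: south)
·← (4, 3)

·→ maze.sense(dir: east)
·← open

·→ stack.push(x: east)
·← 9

·→ maze.move(dir: east)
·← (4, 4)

·→ stack.pop()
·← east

·→ maze.move(dir: west)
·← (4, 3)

·→ maze.sense(dir: west)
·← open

·→ stack.push(x: west)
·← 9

·→ maze.move(dir: west)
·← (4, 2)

·→ maze.sense(dir: west)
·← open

·→ stack.push(x: west)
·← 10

·→ maze.move(dir: west)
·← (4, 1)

·→ maze.sense(dir: north)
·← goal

·→ maze.move(dir: north)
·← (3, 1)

Answer: (3, 1)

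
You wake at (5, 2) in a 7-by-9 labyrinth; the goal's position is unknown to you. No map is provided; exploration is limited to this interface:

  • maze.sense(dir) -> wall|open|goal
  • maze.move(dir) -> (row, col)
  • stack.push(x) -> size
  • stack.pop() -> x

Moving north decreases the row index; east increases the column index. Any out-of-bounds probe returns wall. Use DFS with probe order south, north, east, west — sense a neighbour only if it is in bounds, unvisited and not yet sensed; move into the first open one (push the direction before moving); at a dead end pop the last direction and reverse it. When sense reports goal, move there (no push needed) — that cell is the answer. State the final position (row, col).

[in] maze.sense dir: south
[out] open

[in] stack.push x: south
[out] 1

[in] maze.move dir: south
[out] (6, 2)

[in] maze.sense dir: east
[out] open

[in] stack.push x: east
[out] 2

[in] maze.move dir: east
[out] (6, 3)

[in] maze.sense dir: north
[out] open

[in] stack.push x: north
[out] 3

[in] maze.move dir: north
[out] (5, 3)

[in] maze.sense dir: north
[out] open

[in] stack.push x: north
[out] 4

[in] maze.move dir: north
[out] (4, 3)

[in] maze.sense dir: north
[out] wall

[in] maze.sense dir: east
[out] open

[in] stack.push x: east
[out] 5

[in] maze.move dir: east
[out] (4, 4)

[in] maze.sense dir: south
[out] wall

[in] maze.sense dir: north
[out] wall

[in] maze.sense dir: east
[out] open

[in] stack.push x: east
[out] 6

[in] maze.move dir: east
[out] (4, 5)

[in] maze.sense dir: south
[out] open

[in] stack.push x: south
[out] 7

[in] maze.move dir: south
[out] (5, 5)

[in] maze.sense dir: south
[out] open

[in] stack.push x: south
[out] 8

[in] maze.move dir: south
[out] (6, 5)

[in] maze.sense dir: east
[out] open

[in] stack.push x: east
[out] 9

[in] maze.move dir: east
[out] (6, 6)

[in] maze.sense dir: north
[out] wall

[in] maze.sense dir: east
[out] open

[in] stack.push x: east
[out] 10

[in] maze.move dir: east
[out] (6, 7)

[in] maze.sense dir: north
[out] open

[in] stack.push x: north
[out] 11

[in] maze.move dir: north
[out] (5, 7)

[in] maze.sense dir: north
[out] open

[in] stack.push x: north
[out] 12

[in] maze.move dir: north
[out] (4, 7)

[in] maze.sense dir: north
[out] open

[in] stack.push x: north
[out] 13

[in] maze.move dir: north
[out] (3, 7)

[in] maze.sense dir: north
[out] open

[in] stack.push x: north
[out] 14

[in] maze.move dir: north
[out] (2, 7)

[in] maze.sense dir: north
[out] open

[in] stack.push x: north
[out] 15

[in] maze.move dir: north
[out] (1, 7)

[in] maze.sense dir: north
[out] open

[in] stack.push x: north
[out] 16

[in] maze.move dir: north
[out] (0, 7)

[in] maze.sense dir: east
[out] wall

[in] maze.sense dir: west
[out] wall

[in] stack.pop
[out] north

[in] maze.move dir: south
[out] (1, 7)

[in] maze.sense dir: east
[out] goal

[in] maze.move dir: east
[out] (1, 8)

Answer: (1, 8)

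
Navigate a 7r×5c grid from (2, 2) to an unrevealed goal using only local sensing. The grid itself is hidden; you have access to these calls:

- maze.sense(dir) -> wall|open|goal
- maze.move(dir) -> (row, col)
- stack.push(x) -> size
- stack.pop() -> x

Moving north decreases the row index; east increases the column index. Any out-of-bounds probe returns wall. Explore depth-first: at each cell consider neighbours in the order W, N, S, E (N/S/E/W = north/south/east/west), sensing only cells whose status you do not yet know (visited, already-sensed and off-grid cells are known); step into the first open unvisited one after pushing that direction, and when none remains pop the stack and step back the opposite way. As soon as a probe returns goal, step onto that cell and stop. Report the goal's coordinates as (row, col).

$ sense west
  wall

$ sense north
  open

$ push north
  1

$ move north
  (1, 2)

$ sense west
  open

$ push west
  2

$ move west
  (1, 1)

$ sense west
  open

$ push west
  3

$ move west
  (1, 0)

$ sense north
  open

$ push north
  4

$ move north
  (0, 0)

$ sense east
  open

$ push east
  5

$ move east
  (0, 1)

$ sense east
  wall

$ pop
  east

$ move west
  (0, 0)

$ pop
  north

$ move south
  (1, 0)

$ sense south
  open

$ push south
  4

$ move south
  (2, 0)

$ sense south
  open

$ push south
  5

$ move south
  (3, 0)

$ sense south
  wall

$ sense east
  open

$ push east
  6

$ move east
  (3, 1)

$ sense south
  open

$ push south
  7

$ move south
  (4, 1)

$ sense south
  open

$ push south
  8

$ move south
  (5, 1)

$ sense west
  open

$ push west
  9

$ move west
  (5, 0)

$ sense south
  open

$ push south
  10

$ move south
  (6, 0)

$ sense east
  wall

$ pop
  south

$ move north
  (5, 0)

$ pop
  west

$ move east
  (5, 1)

$ sense east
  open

$ push east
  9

$ move east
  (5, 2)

$ sense north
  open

$ push north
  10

$ move north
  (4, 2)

$ sense north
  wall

$ sense east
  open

$ push east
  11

$ move east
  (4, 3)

$ sense north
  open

$ push north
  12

$ move north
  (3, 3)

$ sense north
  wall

$ sense east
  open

$ push east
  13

$ move east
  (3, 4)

$ sense north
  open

$ push north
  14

$ move north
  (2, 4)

$ sense north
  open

$ push north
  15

$ move north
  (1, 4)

$ sense west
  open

$ push west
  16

$ move west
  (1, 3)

$ sense north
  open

$ push north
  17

$ move north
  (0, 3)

$ sense east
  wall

$ pop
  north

$ move south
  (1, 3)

$ pop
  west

$ move east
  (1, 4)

$ pop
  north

$ move south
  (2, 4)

$ pop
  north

$ move south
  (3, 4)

$ sense south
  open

$ push south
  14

$ move south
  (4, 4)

$ sense south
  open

$ push south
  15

$ move south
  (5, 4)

$ sense west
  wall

$ sense south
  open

$ push south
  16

$ move south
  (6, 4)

$ sense west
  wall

$ pop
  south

$ move north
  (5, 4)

$ pop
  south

$ move north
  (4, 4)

$ pop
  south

$ move north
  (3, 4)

$ pop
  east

$ move west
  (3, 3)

$ pop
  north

$ move south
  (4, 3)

$ pop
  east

$ move west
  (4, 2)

$ pop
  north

$ move south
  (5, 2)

$ sense south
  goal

$ move south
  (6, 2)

Answer: (6, 2)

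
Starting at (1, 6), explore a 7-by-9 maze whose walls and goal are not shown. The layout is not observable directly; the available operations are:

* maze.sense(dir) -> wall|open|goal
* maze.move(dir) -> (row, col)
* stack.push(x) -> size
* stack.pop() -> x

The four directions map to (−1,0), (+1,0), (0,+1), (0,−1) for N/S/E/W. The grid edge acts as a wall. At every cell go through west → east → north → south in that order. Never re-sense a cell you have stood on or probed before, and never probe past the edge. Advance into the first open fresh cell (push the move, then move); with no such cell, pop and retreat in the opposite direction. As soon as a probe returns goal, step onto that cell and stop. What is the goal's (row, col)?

[in] sense dir='west'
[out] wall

[in] sense dir='east'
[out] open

[in] push x='east'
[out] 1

[in] move dir='east'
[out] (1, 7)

[in] sense dir='east'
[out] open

[in] push x='east'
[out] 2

[in] move dir='east'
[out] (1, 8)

[in] sense dir='north'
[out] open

[in] push x='north'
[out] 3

[in] move dir='north'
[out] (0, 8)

[in] sense dir='west'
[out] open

[in] push x='west'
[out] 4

[in] move dir='west'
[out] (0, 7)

[in] sense dir='west'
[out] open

[in] push x='west'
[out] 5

[in] move dir='west'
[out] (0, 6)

[in] sense dir='west'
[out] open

[in] push x='west'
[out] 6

[in] move dir='west'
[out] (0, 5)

[in] sense dir='west'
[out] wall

[in] pop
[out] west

[in] move dir='east'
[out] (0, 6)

[in] pop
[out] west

[in] move dir='east'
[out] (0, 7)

[in] pop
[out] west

[in] move dir='east'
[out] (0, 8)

[in] pop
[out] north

[in] move dir='south'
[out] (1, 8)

[in] sense dir='south'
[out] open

[in] push x='south'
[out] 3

[in] move dir='south'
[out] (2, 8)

[in] sense dir='west'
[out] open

[in] push x='west'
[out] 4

[in] move dir='west'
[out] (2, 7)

[in] sense dir='west'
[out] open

[in] push x='west'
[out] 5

[in] move dir='west'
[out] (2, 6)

[in] sense dir='west'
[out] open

[in] push x='west'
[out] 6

[in] move dir='west'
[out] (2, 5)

[in] sense dir='west'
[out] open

[in] push x='west'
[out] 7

[in] move dir='west'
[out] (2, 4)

[in] sense dir='west'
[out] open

[in] push x='west'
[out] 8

[in] move dir='west'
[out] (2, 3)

[in] sense dir='west'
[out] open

[in] push x='west'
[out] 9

[in] move dir='west'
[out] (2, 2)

[in] sense dir='west'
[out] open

[in] push x='west'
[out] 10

[in] move dir='west'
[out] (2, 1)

[in] sense dir='west'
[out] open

[in] push x='west'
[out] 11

[in] move dir='west'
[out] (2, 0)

[in] sense dir='north'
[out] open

[in] push x='north'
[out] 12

[in] move dir='north'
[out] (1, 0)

[in] sense dir='east'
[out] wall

[in] sense dir='north'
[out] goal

[in] move dir='north'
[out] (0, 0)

Answer: (0, 0)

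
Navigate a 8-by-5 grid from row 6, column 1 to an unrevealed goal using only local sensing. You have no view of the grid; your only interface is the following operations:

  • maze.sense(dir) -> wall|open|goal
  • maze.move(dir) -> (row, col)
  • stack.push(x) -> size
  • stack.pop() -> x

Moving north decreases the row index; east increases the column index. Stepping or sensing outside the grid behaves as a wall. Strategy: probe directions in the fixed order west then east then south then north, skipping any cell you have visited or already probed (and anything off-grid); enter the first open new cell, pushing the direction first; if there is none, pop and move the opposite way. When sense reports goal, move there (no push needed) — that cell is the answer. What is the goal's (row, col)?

[in] sense west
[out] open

[in] push west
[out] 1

[in] move west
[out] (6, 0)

[in] sense south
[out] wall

[in] sense north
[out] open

[in] push north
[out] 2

[in] move north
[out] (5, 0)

[in] sense east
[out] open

[in] push east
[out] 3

[in] move east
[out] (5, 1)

[in] sense east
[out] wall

[in] sense north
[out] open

[in] push north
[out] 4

[in] move north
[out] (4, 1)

[in] sense west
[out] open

[in] push west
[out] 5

[in] move west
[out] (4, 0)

[in] sense north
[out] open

[in] push north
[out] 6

[in] move north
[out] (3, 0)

[in] sense east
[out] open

[in] push east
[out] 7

[in] move east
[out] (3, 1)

[in] sense east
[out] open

[in] push east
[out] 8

[in] move east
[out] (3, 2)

[in] sense east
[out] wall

[in] sense south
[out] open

[in] push south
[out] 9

[in] move south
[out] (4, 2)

[in] sense east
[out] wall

[in] pop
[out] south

[in] move north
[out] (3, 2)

[in] sense north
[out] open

[in] push north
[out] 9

[in] move north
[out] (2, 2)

[in] sense west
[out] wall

[in] sense east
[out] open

[in] push east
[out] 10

[in] move east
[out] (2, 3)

[in] sense east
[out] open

[in] push east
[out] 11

[in] move east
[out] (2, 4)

[in] sense south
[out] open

[in] push south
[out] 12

[in] move south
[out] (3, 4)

[in] sense south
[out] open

[in] push south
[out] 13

[in] move south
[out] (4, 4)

[in] sense south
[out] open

[in] push south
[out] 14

[in] move south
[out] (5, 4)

[in] sense west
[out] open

[in] push west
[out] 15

[in] move west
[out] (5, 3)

[in] sense south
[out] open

[in] push south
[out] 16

[in] move south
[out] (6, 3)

[in] sense west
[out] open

[in] push west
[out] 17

[in] move west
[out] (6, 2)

[in] sense south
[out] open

[in] push south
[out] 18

[in] move south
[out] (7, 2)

[in] sense west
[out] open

[in] push west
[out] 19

[in] move west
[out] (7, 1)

[in] pop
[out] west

[in] move east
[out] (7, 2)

[in] sense east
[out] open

[in] push east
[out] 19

[in] move east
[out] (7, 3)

[in] sense east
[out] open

[in] push east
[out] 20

[in] move east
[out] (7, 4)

[in] sense north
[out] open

[in] push north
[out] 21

[in] move north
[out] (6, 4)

[in] pop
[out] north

[in] move south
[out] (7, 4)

[in] pop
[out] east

[in] move west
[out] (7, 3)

[in] pop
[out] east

[in] move west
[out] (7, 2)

[in] pop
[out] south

[in] move north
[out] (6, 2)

[in] pop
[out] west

[in] move east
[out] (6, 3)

[in] pop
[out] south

[in] move north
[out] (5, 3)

[in] pop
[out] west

[in] move east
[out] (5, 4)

[in] pop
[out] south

[in] move north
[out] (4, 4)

[in] pop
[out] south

[in] move north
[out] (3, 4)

[in] pop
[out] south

[in] move north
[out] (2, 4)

[in] sense north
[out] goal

[in] move north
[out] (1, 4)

Answer: (1, 4)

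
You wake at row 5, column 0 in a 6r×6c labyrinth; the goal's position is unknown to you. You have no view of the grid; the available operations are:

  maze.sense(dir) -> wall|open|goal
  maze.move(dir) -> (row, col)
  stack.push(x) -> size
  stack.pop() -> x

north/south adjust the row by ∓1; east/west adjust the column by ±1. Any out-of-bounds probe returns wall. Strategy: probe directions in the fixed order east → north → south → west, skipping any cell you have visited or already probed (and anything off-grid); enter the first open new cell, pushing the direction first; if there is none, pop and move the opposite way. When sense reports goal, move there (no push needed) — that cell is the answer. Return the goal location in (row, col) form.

==> sense(dir→east)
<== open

==> push(x→east)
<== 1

==> move(dir→east)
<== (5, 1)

==> sense(dir→east)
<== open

==> push(x→east)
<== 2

==> move(dir→east)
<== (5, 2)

==> sense(dir→east)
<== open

==> push(x→east)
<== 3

==> move(dir→east)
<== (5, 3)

==> sense(dir→east)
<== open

==> push(x→east)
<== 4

==> move(dir→east)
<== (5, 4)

==> sense(dir→east)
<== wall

==> sense(dir→north)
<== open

==> push(x→north)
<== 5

==> move(dir→north)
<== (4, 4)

==> sense(dir→east)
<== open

==> push(x→east)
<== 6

==> move(dir→east)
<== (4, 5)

==> sense(dir→north)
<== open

==> push(x→north)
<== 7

==> move(dir→north)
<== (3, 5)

==> sense(dir→north)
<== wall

==> sense(dir→west)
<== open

==> push(x→west)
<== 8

==> move(dir→west)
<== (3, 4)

==> sense(dir→north)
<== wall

==> sense(dir→west)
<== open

==> push(x→west)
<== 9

==> move(dir→west)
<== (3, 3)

==> sense(dir→north)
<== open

==> push(x→north)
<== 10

==> move(dir→north)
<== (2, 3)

==> sense(dir→north)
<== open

==> push(x→north)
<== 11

==> move(dir→north)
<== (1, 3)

==> sense(dir→east)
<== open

==> push(x→east)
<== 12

==> move(dir→east)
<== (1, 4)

==> sense(dir→east)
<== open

==> push(x→east)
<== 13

==> move(dir→east)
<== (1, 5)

==> sense(dir→north)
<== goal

==> move(dir→north)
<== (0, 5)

Answer: (0, 5)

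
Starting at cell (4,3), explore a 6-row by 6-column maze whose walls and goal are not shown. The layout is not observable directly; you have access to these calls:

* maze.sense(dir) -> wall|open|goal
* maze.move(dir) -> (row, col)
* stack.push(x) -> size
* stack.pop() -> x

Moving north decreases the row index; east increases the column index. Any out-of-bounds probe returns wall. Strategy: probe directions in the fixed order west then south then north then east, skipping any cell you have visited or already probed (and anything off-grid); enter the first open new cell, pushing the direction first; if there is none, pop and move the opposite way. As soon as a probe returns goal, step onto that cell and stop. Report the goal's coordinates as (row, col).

→ maze.sense(dir→west)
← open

→ stack.push(x→west)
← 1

→ maze.move(dir→west)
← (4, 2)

→ maze.sense(dir→west)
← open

→ stack.push(x→west)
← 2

→ maze.move(dir→west)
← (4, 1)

→ maze.sense(dir→west)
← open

→ stack.push(x→west)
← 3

→ maze.move(dir→west)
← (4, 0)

→ maze.sense(dir→south)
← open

→ stack.push(x→south)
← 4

→ maze.move(dir→south)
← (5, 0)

→ maze.sense(dir→east)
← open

→ stack.push(x→east)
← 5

→ maze.move(dir→east)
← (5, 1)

→ maze.sense(dir→east)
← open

→ stack.push(x→east)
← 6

→ maze.move(dir→east)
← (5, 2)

→ maze.sense(dir→east)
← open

→ stack.push(x→east)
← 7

→ maze.move(dir→east)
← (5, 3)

→ maze.sense(dir→east)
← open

→ stack.push(x→east)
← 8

→ maze.move(dir→east)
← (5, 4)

→ maze.sense(dir→north)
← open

→ stack.push(x→north)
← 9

→ maze.move(dir→north)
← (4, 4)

→ maze.sense(dir→north)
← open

→ stack.push(x→north)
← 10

→ maze.move(dir→north)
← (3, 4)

→ maze.sense(dir→west)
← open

→ stack.push(x→west)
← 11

→ maze.move(dir→west)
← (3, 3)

→ maze.sense(dir→west)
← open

→ stack.push(x→west)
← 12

→ maze.move(dir→west)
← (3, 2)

→ maze.sense(dir→west)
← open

→ stack.push(x→west)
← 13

→ maze.move(dir→west)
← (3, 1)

→ maze.sense(dir→west)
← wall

→ maze.sense(dir→north)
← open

→ stack.push(x→north)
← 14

→ maze.move(dir→north)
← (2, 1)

→ maze.sense(dir→west)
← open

→ stack.push(x→west)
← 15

→ maze.move(dir→west)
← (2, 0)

→ maze.sense(dir→north)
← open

→ stack.push(x→north)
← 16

→ maze.move(dir→north)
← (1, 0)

→ maze.sense(dir→north)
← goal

→ maze.move(dir→north)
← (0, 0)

Answer: (0, 0)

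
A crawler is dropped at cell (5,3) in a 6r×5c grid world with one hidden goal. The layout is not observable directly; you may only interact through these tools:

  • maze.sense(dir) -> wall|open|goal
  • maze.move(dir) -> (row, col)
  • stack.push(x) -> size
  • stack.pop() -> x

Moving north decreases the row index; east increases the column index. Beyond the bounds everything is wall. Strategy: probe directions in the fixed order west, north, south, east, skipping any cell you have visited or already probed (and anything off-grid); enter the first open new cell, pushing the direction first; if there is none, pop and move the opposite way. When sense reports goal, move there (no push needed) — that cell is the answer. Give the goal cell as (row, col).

>> maze.sense(dir=west)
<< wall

>> maze.sense(dir=north)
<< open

>> stack.push(x=north)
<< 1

>> maze.move(dir=north)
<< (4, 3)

>> maze.sense(dir=west)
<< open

>> stack.push(x=west)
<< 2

>> maze.move(dir=west)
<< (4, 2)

>> maze.sense(dir=west)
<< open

>> stack.push(x=west)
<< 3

>> maze.move(dir=west)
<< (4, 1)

>> maze.sense(dir=west)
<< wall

>> maze.sense(dir=north)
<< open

>> stack.push(x=north)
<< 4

>> maze.move(dir=north)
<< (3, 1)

>> maze.sense(dir=west)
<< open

>> stack.push(x=west)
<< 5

>> maze.move(dir=west)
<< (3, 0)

>> maze.sense(dir=north)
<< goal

>> maze.move(dir=north)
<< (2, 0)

Answer: (2, 0)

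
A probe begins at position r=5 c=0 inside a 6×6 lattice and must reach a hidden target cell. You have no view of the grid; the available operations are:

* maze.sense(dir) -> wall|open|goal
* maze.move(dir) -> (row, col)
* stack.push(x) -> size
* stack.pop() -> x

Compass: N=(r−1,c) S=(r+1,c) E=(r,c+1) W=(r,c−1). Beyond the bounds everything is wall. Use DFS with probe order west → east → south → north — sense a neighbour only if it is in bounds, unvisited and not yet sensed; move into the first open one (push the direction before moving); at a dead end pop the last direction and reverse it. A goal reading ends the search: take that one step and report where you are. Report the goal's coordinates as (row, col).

;; maze.sense(dir='east') == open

;; stack.push(x='east') == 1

;; maze.move(dir='east') == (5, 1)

;; maze.sense(dir='east') == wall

;; maze.sense(dir='north') == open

;; stack.push(x='north') == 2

;; maze.move(dir='north') == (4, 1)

;; maze.sense(dir='west') == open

;; stack.push(x='west') == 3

;; maze.move(dir='west') == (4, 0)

;; maze.sense(dir='north') == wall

;; stack.pop() == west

;; maze.move(dir='east') == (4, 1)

;; maze.sense(dir='east') == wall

;; maze.sense(dir='north') == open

;; stack.push(x='north') == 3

;; maze.move(dir='north') == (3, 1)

;; maze.sense(dir='east') == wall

;; maze.sense(dir='north') == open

;; stack.push(x='north') == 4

;; maze.move(dir='north') == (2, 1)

;; maze.sense(dir='west') == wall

;; maze.sense(dir='east') == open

;; stack.push(x='east') == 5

;; maze.move(dir='east') == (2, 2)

;; maze.sense(dir='east') == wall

;; maze.sense(dir='north') == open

;; stack.push(x='north') == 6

;; maze.move(dir='north') == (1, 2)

;; maze.sense(dir='west') == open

;; stack.push(x='west') == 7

;; maze.move(dir='west') == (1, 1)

;; maze.sense(dir='west') == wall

;; maze.sense(dir='north') == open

;; stack.push(x='north') == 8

;; maze.move(dir='north') == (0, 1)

;; maze.sense(dir='west') == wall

;; maze.sense(dir='east') == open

;; stack.push(x='east') == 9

;; maze.move(dir='east') == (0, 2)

;; maze.sense(dir='east') == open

;; stack.push(x='east') == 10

;; maze.move(dir='east') == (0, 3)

;; maze.sense(dir='east') == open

;; stack.push(x='east') == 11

;; maze.move(dir='east') == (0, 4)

;; maze.sense(dir='east') == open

;; stack.push(x='east') == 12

;; maze.move(dir='east') == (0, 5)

;; maze.sense(dir='south') == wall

;; stack.pop() == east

;; maze.move(dir='west') == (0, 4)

;; maze.sense(dir='south') == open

;; stack.push(x='south') == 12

;; maze.move(dir='south') == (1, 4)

;; maze.sense(dir='west') == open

;; stack.push(x='west') == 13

;; maze.move(dir='west') == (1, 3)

;; stack.pop() == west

;; maze.move(dir='east') == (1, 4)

;; maze.sense(dir='south') == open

;; stack.push(x='south') == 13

;; maze.move(dir='south') == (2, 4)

;; maze.sense(dir='east') == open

;; stack.push(x='east') == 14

;; maze.move(dir='east') == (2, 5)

;; maze.sense(dir='south') == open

;; stack.push(x='south') == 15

;; maze.move(dir='south') == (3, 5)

;; maze.sense(dir='west') == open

;; stack.push(x='west') == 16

;; maze.move(dir='west') == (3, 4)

;; maze.sense(dir='west') == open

;; stack.push(x='west') == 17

;; maze.move(dir='west') == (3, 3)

;; maze.sense(dir='south') == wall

;; stack.pop() == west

;; maze.move(dir='east') == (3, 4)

;; maze.sense(dir='south') == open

;; stack.push(x='south') == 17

;; maze.move(dir='south') == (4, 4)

;; maze.sense(dir='east') == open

;; stack.push(x='east') == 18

;; maze.move(dir='east') == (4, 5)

;; maze.sense(dir='south') == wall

;; stack.pop() == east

;; maze.move(dir='west') == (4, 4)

;; maze.sense(dir='south') == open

;; stack.push(x='south') == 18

;; maze.move(dir='south') == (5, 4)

;; maze.sense(dir='west') == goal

;; maze.move(dir='west') == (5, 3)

Answer: (5, 3)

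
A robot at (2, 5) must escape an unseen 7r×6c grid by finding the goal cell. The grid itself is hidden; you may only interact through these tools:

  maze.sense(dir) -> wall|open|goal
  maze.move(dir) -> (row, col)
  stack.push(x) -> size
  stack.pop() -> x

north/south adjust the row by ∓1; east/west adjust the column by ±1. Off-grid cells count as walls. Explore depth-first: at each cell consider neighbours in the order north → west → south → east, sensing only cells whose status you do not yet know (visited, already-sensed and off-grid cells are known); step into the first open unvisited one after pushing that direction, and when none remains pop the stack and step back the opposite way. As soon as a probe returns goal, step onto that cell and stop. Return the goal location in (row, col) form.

I run maze.sense passing dir=north, giving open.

Using stack.push passing x=north, → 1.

Calling maze.move passing dir=north, → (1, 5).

Using maze.sense passing dir=north, and get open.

I invoke stack.push passing x=north, yielding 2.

I use maze.move passing dir=north, → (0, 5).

Next I call maze.sense passing dir=west, and get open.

Now I run stack.push passing x=west, which returns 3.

I run maze.move passing dir=west, and get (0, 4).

Now I run maze.sense passing dir=west, giving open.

Next I call stack.push passing x=west, giving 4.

I try maze.move passing dir=west, — result: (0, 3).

I invoke maze.sense passing dir=west, : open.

I try stack.push passing x=west, yielding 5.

Calling maze.move passing dir=west, : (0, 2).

Invoking maze.sense passing dir=west, yielding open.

Using stack.push passing x=west, : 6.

I invoke maze.move passing dir=west, and observe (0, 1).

I run maze.sense passing dir=west, which returns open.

Next I call stack.push passing x=west, which returns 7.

I run maze.move passing dir=west, and get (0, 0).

Using maze.sense passing dir=south, and see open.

I call stack.push passing x=south, which returns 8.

Calling maze.move passing dir=south, which returns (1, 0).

Then maze.sense passing dir=south, — result: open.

I try stack.push passing x=south, and see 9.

I invoke maze.move passing dir=south, and see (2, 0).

I try maze.sense passing dir=south, and observe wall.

Then maze.sense passing dir=east, giving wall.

Next I call stack.pop, and observe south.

Then maze.move passing dir=north, and see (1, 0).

I call maze.sense passing dir=east, giving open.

Next I call stack.push passing x=east, : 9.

Calling maze.move passing dir=east, : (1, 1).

Then maze.sense passing dir=east, : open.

Calling stack.push passing x=east, and get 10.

I use maze.move passing dir=east, and get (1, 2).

I try maze.sense passing dir=south, and observe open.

I run stack.push passing x=south, and see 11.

Next I call maze.move passing dir=south, and observe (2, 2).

I call maze.sense passing dir=south, : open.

Using stack.push passing x=south, and see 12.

Next I call maze.move passing dir=south, and see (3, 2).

Next I call maze.sense passing dir=west, : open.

I call stack.push passing x=west, giving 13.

I use maze.move passing dir=west, : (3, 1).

I invoke maze.sense passing dir=south, giving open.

Invoking stack.push passing x=south, and see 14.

Invoking maze.move passing dir=south, : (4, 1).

I call maze.sense passing dir=west, which returns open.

I try stack.push passing x=west, giving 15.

Next I call maze.move passing dir=west, giving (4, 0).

I run maze.sense passing dir=south, — result: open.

Now I run stack.push passing x=south, : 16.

Now I run maze.move passing dir=south, and see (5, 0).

I use maze.sense passing dir=south, yielding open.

Invoking stack.push passing x=south, giving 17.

I try maze.move passing dir=south, giving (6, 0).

Using maze.sense passing dir=east, → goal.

Using maze.move passing dir=east, — result: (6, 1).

Answer: (6, 1)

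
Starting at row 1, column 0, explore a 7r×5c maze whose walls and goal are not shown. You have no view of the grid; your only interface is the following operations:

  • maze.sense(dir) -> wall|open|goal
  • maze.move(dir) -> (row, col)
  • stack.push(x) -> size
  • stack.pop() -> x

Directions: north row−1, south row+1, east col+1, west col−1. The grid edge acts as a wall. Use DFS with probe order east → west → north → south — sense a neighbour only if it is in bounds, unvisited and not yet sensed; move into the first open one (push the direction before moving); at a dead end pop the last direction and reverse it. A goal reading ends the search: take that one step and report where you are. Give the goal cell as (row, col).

% 1. sense(dir='east') ~> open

% 2. push(x='east') ~> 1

% 3. move(dir='east') ~> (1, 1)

% 4. sense(dir='east') ~> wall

% 5. sense(dir='north') ~> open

% 6. push(x='north') ~> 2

% 7. move(dir='north') ~> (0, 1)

% 8. sense(dir='east') ~> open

% 9. push(x='east') ~> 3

% 10. move(dir='east') ~> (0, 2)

% 11. sense(dir='east') ~> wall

% 12. pop() ~> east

% 13. move(dir='west') ~> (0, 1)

% 14. sense(dir='west') ~> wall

% 15. pop() ~> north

% 16. move(dir='south') ~> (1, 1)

% 17. sense(dir='south') ~> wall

% 18. pop() ~> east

% 19. move(dir='west') ~> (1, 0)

% 20. sense(dir='south') ~> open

% 21. push(x='south') ~> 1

% 22. move(dir='south') ~> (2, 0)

% 23. sense(dir='south') ~> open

% 24. push(x='south') ~> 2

% 25. move(dir='south') ~> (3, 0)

% 26. sense(dir='east') ~> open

% 27. push(x='east') ~> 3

% 28. move(dir='east') ~> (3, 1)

% 29. sense(dir='east') ~> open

% 30. push(x='east') ~> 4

% 31. move(dir='east') ~> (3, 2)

% 32. sense(dir='east') ~> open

% 33. push(x='east') ~> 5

% 34. move(dir='east') ~> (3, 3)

% 35. sense(dir='east') ~> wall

% 36. sense(dir='north') ~> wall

% 37. sense(dir='south') ~> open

% 38. push(x='south') ~> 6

% 39. move(dir='south') ~> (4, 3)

% 40. sense(dir='east') ~> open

% 41. push(x='east') ~> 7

% 42. move(dir='east') ~> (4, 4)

% 43. sense(dir='south') ~> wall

% 44. pop() ~> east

% 45. move(dir='west') ~> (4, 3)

% 46. sense(dir='west') ~> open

% 47. push(x='west') ~> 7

% 48. move(dir='west') ~> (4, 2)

% 49. sense(dir='west') ~> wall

% 50. sense(dir='south') ~> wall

% 51. pop() ~> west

% 52. move(dir='east') ~> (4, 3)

% 53. sense(dir='south') ~> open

% 54. push(x='south') ~> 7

% 55. move(dir='south') ~> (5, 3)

% 56. sense(dir='south') ~> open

% 57. push(x='south') ~> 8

% 58. move(dir='south') ~> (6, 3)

% 59. sense(dir='east') ~> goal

% 60. move(dir='east') ~> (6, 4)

Answer: (6, 4)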